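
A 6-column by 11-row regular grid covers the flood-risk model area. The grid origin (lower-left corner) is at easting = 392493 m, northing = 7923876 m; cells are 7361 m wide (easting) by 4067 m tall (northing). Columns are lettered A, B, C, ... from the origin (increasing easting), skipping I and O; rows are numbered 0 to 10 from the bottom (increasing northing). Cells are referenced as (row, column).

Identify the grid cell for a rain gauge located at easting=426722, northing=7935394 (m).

(2, E)

Column index: ⌊(426722 − 392493) / 7361⌋ = ⌊4.650⌋ = 4 → column E
Row offset from origin: ⌊(7935394 − 7923876) / 4067⌋ = ⌊2.832⌋ = 2 → row 2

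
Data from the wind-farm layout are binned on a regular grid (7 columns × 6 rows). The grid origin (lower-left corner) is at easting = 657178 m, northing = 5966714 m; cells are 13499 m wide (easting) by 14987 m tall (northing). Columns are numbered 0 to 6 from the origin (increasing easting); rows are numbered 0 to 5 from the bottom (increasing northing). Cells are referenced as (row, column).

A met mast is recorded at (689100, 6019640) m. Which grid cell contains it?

(3, 2)

Column index: ⌊(689100 − 657178) / 13499⌋ = ⌊2.365⌋ = 2
Row offset from origin: ⌊(6019640 − 5966714) / 14987⌋ = ⌊3.531⌋ = 3 → row 3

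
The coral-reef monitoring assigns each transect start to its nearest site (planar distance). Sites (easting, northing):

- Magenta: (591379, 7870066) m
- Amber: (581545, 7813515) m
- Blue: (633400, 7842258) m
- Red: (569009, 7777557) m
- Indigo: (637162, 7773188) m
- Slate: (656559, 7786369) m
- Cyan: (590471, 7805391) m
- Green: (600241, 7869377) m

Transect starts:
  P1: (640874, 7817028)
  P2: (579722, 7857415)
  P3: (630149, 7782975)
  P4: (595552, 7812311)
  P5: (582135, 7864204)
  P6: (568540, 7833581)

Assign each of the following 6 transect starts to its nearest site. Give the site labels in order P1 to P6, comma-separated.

Blue, Magenta, Indigo, Cyan, Magenta, Amber

P1 → Blue (d²=692413576.00)
P2 → Magenta (d²=295933450.00)
P3 → Indigo (d²=144967538.00)
P4 → Cyan (d²=73702961.00)
P5 → Magenta (d²=119814580.00)
P6 → Amber (d²=571774381.00)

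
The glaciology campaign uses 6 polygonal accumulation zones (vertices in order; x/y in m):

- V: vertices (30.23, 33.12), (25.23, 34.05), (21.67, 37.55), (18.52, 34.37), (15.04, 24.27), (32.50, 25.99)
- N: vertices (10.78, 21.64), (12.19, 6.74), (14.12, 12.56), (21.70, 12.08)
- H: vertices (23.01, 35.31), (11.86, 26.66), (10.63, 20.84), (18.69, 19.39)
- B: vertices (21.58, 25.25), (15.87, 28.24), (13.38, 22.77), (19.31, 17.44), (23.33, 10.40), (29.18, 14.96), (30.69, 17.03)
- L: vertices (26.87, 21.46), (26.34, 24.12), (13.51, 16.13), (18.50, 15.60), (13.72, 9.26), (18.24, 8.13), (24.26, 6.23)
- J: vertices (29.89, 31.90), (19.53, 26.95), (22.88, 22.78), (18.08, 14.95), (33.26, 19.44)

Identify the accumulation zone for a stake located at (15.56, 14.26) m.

Cast a ray rightward from (15.56, 14.26). For each polygon, the edges (by vertex number in listed order) whose endpoints lie on opposite sides of y = 14.26, where each meets that height, and whether that is right or left of the point:
V: no edge straddles that height → 0 crossings.
N: 1–2 at x≈11.478 (left), 4–1 at x≈19.210 (right) → 1 crossing.
H: no edge straddles that height → 0 crossings.
B: 4–5 at x≈21.126 (right), 5–6 at x≈28.282 (right) → 2 crossings.
L: 4–5 at x≈17.490 (right), 7–1 at x≈25.636 (right) → 2 crossings.
J: no edge straddles that height → 0 crossings.
Only N has an odd count, so the point is inside N.

N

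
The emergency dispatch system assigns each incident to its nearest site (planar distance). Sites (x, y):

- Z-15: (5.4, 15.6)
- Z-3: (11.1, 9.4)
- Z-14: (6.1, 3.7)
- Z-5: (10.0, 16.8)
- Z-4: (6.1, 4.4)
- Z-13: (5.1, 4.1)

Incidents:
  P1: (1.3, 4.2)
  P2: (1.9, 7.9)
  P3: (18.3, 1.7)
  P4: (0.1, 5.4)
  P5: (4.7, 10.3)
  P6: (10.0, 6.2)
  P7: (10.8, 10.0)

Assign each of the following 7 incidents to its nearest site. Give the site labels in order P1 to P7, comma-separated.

P1 → Z-13 (d²=14.45)
P2 → Z-13 (d²=24.68)
P3 → Z-3 (d²=111.13)
P4 → Z-13 (d²=26.69)
P5 → Z-15 (d²=28.58)
P6 → Z-3 (d²=11.45)
P7 → Z-3 (d²=0.45)

Z-13, Z-13, Z-3, Z-13, Z-15, Z-3, Z-3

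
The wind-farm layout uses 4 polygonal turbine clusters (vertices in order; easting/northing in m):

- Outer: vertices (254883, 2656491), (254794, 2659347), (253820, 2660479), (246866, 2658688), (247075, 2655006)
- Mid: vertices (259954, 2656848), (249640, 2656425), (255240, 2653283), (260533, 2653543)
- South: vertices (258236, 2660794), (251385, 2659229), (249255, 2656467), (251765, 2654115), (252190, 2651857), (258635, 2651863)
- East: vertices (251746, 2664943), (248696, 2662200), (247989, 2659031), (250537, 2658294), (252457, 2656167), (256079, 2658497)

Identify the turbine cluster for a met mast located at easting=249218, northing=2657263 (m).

Outer

Cast a ray rightward from (249218, 2657263). For each polygon, the edges (by vertex number in listed order) whose endpoints lie on opposite sides of northing = 2657263, where each meets that height, and whether that is right or left of the point:
Outer: 1–2 at easting≈254858.9 (right), 4–5 at easting≈246946.9 (left) → 1 crossing.
Mid: no edge straddles that height → 0 crossings.
South: 2–3 at easting≈249868.9 (right), 6–1 at easting≈258393.8 (right) → 2 crossings.
East: 4–5 at easting≈251467.7 (right), 5–6 at easting≈254160.7 (right) → 2 crossings.
Only Outer has an odd count, so the point is inside Outer.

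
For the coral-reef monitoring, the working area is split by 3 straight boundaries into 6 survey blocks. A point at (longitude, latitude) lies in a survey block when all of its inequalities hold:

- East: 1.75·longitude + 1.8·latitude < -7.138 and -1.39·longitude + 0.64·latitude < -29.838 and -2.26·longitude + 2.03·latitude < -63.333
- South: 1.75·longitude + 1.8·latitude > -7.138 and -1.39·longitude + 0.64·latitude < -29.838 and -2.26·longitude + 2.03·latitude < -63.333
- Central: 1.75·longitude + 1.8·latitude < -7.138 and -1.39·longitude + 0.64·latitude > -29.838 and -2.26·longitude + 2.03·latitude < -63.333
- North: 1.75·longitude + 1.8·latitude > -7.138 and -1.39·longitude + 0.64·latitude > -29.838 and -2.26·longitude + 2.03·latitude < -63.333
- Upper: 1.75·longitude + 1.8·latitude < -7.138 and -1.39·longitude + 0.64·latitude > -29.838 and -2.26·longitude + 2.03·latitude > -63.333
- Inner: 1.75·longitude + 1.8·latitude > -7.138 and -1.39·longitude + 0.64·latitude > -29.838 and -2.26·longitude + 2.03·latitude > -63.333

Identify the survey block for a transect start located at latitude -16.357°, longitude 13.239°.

1.75·13.239 + 1.8·-16.357 = -6.274, which is > -7.138
-1.39·13.239 + 0.64·-16.357 = -28.871, which is > -29.838
-2.26·13.239 + 2.03·-16.357 = -63.125, which is > -63.333
This sign pattern matches Inner.

Inner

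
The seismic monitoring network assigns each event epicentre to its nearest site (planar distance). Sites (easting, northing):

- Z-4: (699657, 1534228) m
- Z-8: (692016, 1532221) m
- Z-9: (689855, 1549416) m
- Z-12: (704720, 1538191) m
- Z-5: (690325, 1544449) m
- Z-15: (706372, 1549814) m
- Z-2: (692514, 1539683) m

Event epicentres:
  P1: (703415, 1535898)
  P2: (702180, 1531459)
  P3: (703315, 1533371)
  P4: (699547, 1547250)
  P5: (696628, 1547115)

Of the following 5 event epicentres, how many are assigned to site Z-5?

1

P1 → Z-12
P2 → Z-4
P3 → Z-4
P4 → Z-15
P5 → Z-5
1 of the 5 goes to Z-5.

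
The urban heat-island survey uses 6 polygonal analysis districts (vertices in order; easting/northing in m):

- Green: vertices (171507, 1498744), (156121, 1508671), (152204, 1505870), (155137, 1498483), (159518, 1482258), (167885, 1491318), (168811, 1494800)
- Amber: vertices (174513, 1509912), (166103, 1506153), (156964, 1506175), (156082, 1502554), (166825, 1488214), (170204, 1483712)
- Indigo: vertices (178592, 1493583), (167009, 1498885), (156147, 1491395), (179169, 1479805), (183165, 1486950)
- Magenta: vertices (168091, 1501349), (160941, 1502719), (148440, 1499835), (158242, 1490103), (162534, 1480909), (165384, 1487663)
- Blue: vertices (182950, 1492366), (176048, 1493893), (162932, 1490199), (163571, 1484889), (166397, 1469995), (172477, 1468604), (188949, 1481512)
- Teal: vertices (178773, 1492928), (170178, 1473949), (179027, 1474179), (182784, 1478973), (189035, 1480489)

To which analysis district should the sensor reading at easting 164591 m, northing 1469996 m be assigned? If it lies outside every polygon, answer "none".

none

Cast a ray rightward from (164591, 1469996). For each polygon, the edges (by vertex number in listed order) whose endpoints lie on opposite sides of northing = 1469996, where each meets that height, and whether that is right or left of the point:
Green: no edge straddles that height → 0 crossings.
Amber: no edge straddles that height → 0 crossings.
Indigo: no edge straddles that height → 0 crossings.
Magenta: no edge straddles that height → 0 crossings.
Blue: 4–5 at easting≈166396.8 (right), 6–7 at easting≈174253.3 (right) → 2 crossings.
Teal: no edge straddles that height → 0 crossings.
All counts are even, so the point lies outside every listed polygon.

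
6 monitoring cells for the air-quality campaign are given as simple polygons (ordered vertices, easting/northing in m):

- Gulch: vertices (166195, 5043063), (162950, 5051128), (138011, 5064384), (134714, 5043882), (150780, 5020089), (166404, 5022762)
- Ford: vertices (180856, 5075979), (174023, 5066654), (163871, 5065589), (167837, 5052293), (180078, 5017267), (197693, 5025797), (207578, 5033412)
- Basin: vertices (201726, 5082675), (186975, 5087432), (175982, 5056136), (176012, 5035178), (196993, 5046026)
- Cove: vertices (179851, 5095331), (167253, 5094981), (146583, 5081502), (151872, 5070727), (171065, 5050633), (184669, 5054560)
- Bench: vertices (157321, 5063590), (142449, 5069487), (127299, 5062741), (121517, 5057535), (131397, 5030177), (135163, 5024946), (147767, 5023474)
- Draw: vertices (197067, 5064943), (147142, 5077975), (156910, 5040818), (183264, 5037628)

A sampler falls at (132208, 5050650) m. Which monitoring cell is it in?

Bench

Cast a ray rightward from (132208, 5050650). For each polygon, the edges (by vertex number in listed order) whose endpoints lie on opposite sides of northing = 5050650, where each meets that height, and whether that is right or left of the point:
Gulch: 1–2 at easting≈163142.3 (right), 3–4 at easting≈135802.4 (right) → 2 crossings.
Ford: 4–5 at easting≈168411.2 (right), 7–1 at easting≈196756.6 (right) → 2 crossings.
Basin: 3–4 at easting≈175989.9 (right), 5–1 at easting≈197590.2 (right) → 2 crossings.
Cove: 4–5 at easting≈171048.8 (right), 5–6 at easting≈171123.9 (right) → 2 crossings.
Bench: 4–5 at easting≈124003.4 (left), 7–1 at easting≈154239.2 (right) → 1 crossing.
Draw: 2–3 at easting≈154325.3 (right), 4–1 at easting≈189844.4 (right) → 2 crossings.
Only Bench has an odd count, so the point is inside Bench.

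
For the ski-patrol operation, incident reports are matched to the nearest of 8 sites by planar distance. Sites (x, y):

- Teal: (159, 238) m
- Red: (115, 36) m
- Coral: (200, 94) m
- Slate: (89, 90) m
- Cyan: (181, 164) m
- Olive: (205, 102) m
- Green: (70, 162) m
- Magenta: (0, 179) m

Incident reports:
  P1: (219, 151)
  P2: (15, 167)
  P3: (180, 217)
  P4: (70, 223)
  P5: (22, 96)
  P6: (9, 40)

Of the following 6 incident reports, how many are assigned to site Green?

P1 → Cyan
P2 → Magenta
P3 → Teal
P4 → Green
P5 → Slate
P6 → Slate
1 of the 6 goes to Green.

1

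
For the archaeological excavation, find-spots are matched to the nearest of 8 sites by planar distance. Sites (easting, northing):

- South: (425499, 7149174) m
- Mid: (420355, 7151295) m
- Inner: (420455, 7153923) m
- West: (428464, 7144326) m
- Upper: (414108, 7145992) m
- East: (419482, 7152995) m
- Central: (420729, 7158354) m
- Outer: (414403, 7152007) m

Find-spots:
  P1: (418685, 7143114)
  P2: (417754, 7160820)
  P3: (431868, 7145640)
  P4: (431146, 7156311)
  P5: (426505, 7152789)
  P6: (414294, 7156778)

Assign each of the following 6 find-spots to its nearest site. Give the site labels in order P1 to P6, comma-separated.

Upper, Central, West, South, South, Outer

P1 → Upper (d²=29231813.00)
P2 → Central (d²=14931781.00)
P3 → West (d²=13313812.00)
P4 → South (d²=82825378.00)
P5 → South (d²=14080261.00)
P6 → Outer (d²=22774322.00)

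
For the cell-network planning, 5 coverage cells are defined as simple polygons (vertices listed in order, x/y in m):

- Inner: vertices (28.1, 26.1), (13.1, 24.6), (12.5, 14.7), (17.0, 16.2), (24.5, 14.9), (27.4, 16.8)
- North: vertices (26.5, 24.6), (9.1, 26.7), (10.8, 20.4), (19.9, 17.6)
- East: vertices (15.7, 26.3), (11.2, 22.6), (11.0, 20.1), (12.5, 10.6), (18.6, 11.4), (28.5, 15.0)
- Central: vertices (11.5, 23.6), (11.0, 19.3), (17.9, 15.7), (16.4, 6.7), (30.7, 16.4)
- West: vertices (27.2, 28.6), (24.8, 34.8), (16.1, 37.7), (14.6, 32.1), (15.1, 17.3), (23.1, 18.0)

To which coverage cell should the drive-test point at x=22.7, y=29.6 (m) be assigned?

Cast a ray rightward from (22.7, 29.6). For each polygon, the edges (by vertex number in listed order) whose endpoints lie on opposite sides of y = 29.6, where each meets that height, and whether that is right or left of the point:
Inner: no edge straddles that height → 0 crossings.
North: no edge straddles that height → 0 crossings.
East: no edge straddles that height → 0 crossings.
Central: no edge straddles that height → 0 crossings.
West: 1–2 at x≈26.81 (right), 4–5 at x≈14.68 (left) → 1 crossing.
Only West has an odd count, so the point is inside West.

West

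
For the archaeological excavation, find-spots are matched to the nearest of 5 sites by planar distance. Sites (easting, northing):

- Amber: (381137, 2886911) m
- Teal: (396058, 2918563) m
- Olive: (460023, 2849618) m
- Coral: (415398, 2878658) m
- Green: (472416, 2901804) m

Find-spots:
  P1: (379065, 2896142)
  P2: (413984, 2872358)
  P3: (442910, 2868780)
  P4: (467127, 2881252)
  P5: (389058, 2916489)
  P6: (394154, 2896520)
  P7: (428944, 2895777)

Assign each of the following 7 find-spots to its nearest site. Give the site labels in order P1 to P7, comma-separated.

P1 → Amber (d²=89504545.00)
P2 → Coral (d²=41689396.00)
P3 → Olive (d²=660037013.00)
P4 → Green (d²=450358225.00)
P5 → Teal (d²=53301476.00)
P6 → Amber (d²=261775170.00)
P7 → Coral (d²=476554277.00)

Amber, Coral, Olive, Green, Teal, Amber, Coral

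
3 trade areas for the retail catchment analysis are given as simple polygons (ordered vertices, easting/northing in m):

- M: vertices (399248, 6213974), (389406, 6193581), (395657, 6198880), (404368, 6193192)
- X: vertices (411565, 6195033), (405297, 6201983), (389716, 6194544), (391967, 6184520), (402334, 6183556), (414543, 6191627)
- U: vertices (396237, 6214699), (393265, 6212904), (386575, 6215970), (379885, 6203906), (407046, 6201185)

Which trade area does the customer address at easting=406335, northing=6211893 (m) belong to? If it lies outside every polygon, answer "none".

Cast a ray rightward from (406335, 6211893). For each polygon, the edges (by vertex number in listed order) whose endpoints lie on opposite sides of northing = 6211893, where each meets that height, and whether that is right or left of the point:
M: 1–2 at easting≈398243.7 (left), 4–1 at easting≈399760.7 (left) → 0 crossings.
X: no edge straddles that height → 0 crossings.
U: 3–4 at easting≈384314.1 (left), 5–1 at easting≈398481.3 (left) → 0 crossings.
All counts are even, so the point lies outside every listed polygon.

none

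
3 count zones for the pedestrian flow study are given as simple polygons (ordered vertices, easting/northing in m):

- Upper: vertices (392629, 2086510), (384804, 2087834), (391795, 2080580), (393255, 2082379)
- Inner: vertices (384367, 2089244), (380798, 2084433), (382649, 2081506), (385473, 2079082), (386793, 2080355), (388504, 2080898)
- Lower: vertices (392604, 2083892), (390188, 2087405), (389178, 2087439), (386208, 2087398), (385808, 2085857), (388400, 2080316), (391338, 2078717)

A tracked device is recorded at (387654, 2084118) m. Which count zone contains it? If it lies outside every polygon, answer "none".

Cast a ray rightward from (387654, 2084118). For each polygon, the edges (by vertex number in listed order) whose endpoints lie on opposite sides of northing = 2084118, where each meets that height, and whether that is right or left of the point:
Upper: 2–3 at easting≈388385.3 (right), 4–1 at easting≈392991.5 (right) → 2 crossings.
Inner: 2–3 at easting≈380997.2 (left), 6–1 at easting≈386907.9 (left) → 0 crossings.
Lower: 1–2 at easting≈392448.6 (right), 5–6 at easting≈386621.5 (left) → 1 crossing.
Only Lower has an odd count, so the point is inside Lower.

Lower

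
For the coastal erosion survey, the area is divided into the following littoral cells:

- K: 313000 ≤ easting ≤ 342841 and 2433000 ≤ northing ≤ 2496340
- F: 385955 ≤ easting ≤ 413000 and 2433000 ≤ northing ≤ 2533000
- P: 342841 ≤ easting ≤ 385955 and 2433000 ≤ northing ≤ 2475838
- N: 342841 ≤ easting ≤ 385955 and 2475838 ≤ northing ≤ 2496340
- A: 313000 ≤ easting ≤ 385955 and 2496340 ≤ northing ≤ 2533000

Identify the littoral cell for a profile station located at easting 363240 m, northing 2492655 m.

N

The point has easting = 363240 and northing = 2492655.
Only N satisfies 342841 ≤ easting ≤ 385955 and 2475838 ≤ northing ≤ 2496340.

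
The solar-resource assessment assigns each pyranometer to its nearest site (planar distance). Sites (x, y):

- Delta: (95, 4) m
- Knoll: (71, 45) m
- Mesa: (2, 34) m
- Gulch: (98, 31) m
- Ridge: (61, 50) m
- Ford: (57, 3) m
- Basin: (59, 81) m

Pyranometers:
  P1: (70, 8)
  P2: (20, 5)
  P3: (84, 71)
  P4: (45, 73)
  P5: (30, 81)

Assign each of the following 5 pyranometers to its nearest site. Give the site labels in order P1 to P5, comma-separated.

P1 → Ford (d²=194.00)
P2 → Mesa (d²=1165.00)
P3 → Basin (d²=725.00)
P4 → Basin (d²=260.00)
P5 → Basin (d²=841.00)

Ford, Mesa, Basin, Basin, Basin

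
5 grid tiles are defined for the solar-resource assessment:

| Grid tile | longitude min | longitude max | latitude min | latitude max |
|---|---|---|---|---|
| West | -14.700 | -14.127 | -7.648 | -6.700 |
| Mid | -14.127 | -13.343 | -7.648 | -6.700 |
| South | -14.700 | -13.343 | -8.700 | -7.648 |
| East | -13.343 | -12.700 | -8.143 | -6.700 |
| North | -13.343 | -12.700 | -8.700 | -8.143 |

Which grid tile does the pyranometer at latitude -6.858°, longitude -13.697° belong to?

Mid

The point has longitude = -13.697 and latitude = -6.858.
Only Mid satisfies -14.127 ≤ longitude ≤ -13.343 and -7.648 ≤ latitude ≤ -6.700.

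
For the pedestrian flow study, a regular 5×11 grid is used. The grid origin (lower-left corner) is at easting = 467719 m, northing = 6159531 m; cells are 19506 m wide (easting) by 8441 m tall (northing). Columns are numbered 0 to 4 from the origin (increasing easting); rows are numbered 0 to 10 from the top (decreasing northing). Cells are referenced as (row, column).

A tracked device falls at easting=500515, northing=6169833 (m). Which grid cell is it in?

Column index: ⌊(500515 − 467719) / 19506⌋ = ⌊1.681⌋ = 1
Row offset from origin: ⌊(6169833 − 6159531) / 8441⌋ = ⌊1.220⌋ = 1 → row 9 (counted from top)

(9, 1)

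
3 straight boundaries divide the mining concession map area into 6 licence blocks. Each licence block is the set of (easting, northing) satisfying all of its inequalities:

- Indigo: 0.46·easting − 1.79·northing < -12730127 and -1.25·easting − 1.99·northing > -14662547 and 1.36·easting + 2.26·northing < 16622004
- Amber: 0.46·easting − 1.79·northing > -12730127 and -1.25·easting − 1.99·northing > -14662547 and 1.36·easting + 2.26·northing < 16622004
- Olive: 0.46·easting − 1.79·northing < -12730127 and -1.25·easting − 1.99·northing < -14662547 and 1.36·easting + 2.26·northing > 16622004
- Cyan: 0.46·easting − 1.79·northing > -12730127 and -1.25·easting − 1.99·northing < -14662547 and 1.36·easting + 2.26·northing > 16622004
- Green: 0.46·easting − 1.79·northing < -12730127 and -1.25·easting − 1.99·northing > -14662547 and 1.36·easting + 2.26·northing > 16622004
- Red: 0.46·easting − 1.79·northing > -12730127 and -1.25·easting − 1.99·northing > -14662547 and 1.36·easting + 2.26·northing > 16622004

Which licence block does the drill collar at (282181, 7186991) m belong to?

0.46·282181 − 1.79·7186991 = -12734910.630, which is < -12730127
-1.25·282181 − 1.99·7186991 = -14654838.340, which is > -14662547
1.36·282181 + 2.26·7186991 = 16626365.820, which is > 16622004
This sign pattern matches Green.

Green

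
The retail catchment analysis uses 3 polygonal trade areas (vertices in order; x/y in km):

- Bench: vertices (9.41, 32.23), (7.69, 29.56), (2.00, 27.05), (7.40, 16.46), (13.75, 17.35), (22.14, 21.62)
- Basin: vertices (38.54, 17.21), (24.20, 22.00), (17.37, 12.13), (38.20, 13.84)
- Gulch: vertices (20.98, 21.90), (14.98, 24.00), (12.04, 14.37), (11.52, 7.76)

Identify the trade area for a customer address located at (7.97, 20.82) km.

Bench

Cast a ray rightward from (7.97, 20.82). For each polygon, the edges (by vertex number in listed order) whose endpoints lie on opposite sides of y = 20.82, where each meets that height, and whether that is right or left of the point:
Bench: 3–4 at x≈5.177 (left), 5–6 at x≈20.568 (right) → 1 crossing.
Basin: 1–2 at x≈27.733 (right), 2–3 at x≈23.383 (right) → 2 crossings.
Gulch: 2–3 at x≈14.009 (right), 4–1 at x≈20.257 (right) → 2 crossings.
Only Bench has an odd count, so the point is inside Bench.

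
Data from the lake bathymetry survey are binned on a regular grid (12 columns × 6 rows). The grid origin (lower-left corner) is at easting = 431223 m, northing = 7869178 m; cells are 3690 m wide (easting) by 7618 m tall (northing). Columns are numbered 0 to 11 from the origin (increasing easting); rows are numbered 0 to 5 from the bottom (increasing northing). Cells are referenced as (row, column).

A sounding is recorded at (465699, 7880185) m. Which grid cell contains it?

(1, 9)

Column index: ⌊(465699 − 431223) / 3690⌋ = ⌊9.343⌋ = 9
Row offset from origin: ⌊(7880185 − 7869178) / 7618⌋ = ⌊1.445⌋ = 1 → row 1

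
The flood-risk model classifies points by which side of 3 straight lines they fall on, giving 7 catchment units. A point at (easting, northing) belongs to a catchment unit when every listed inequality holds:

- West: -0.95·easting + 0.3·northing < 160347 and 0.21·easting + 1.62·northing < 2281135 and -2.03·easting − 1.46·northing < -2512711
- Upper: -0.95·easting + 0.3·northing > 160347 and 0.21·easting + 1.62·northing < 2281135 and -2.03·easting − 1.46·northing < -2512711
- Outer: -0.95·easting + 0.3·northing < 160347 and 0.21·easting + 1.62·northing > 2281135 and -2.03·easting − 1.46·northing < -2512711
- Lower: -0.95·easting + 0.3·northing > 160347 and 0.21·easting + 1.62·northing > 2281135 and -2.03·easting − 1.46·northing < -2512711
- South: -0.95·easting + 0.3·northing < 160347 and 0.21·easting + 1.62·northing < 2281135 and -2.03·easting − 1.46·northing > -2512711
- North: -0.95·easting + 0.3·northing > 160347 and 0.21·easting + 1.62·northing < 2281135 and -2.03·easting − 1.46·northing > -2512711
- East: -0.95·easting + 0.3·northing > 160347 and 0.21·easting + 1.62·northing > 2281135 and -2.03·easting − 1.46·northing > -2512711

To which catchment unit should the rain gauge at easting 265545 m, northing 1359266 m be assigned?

West

-0.95·265545 + 0.3·1359266 = 155512.050, which is < 160347
0.21·265545 + 1.62·1359266 = 2257775.370, which is < 2281135
-2.03·265545 − 1.46·1359266 = -2523584.710, which is < -2512711
This sign pattern matches West.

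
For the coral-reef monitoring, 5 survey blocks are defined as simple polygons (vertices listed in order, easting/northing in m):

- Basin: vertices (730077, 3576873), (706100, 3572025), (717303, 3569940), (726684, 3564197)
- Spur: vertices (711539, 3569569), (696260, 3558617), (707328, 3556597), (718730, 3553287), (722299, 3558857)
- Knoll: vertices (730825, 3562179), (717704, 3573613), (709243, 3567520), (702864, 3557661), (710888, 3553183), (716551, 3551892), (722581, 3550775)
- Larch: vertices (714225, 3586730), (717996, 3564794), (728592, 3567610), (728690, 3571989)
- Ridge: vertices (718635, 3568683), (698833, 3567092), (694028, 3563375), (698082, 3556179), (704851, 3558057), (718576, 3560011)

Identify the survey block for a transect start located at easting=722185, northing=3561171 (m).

Cast a ray rightward from (722185, 3561171). For each polygon, the edges (by vertex number in listed order) whose endpoints lie on opposite sides of northing = 3561171, where each meets that height, and whether that is right or left of the point:
Basin: no edge straddles that height → 0 crossings.
Spur: 1–2 at easting≈699823.1 (left), 5–1 at easting≈719974.6 (left) → 0 crossings.
Knoll: 3–4 at easting≈705135.1 (left), 7–1 at easting≈730096.3 (right) → 1 crossing.
Larch: no edge straddles that height → 0 crossings.
Ridge: 3–4 at easting≈695269.7 (left), 6–1 at easting≈718583.9 (left) → 0 crossings.
Only Knoll has an odd count, so the point is inside Knoll.

Knoll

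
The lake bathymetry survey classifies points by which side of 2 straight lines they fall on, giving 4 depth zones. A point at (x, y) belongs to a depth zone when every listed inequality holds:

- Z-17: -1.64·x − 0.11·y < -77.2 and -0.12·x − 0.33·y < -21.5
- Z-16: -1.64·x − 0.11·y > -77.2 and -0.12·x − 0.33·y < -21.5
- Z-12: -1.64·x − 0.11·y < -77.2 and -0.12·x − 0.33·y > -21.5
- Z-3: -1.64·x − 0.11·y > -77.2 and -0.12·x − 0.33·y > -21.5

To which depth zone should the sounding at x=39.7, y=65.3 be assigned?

Z-16

-1.64·39.7 − 0.11·65.3 = -72.291, which is > -77.2
-0.12·39.7 − 0.33·65.3 = -26.313, which is < -21.5
This sign pattern matches Z-16.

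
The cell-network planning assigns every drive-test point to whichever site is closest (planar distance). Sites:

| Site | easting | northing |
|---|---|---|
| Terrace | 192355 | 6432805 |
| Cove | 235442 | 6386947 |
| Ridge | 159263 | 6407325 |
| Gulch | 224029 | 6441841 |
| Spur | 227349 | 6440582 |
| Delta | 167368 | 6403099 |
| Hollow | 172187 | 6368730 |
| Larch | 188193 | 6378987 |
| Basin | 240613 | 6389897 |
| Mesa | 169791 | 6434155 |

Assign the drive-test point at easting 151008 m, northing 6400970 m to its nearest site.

Ridge

Squared distances to each site:
Terrace: 2723041634.000; Cove: 7325744885.000; Ridge: 108531050.000; Gulch: 7002505082.000; Spur: 7397058825.000; Delta: 272182241.000; Hollow: 1487967641.000; Larch: 1865976514.000; Basin: 8151667354.000; Mesa: 1454045314.000.
Minimum at Ridge.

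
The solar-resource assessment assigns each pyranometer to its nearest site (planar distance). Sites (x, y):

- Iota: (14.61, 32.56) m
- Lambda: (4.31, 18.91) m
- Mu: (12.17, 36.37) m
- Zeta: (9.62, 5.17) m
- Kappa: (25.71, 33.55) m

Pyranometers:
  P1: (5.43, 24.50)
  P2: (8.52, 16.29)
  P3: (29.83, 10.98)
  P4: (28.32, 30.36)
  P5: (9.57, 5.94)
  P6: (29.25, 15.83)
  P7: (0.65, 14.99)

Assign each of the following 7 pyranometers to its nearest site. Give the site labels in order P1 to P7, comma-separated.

P1 → Lambda (d²=32.50)
P2 → Lambda (d²=24.59)
P3 → Zeta (d²=442.20)
P4 → Kappa (d²=16.99)
P5 → Zeta (d²=0.60)
P6 → Kappa (d²=326.53)
P7 → Lambda (d²=28.76)

Lambda, Lambda, Zeta, Kappa, Zeta, Kappa, Lambda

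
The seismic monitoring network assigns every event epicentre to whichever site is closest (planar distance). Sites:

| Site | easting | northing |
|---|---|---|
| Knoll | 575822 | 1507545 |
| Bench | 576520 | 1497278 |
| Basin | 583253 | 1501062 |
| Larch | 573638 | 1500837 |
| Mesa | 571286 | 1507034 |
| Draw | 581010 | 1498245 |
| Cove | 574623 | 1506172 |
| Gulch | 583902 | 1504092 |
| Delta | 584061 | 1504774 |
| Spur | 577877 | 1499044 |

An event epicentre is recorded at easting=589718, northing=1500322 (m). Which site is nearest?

Squared distances to each site:
Knoll: 245270545.000; Bench: 183453140.000; Basin: 42343825.000; Larch: 258831625.000; Mesa: 384789568.000; Draw: 80143193.000; Cove: 262081525.000; Gulch: 48038756.000; Delta: 51821953.000; Spur: 141842565.000.
Minimum at Basin.

Basin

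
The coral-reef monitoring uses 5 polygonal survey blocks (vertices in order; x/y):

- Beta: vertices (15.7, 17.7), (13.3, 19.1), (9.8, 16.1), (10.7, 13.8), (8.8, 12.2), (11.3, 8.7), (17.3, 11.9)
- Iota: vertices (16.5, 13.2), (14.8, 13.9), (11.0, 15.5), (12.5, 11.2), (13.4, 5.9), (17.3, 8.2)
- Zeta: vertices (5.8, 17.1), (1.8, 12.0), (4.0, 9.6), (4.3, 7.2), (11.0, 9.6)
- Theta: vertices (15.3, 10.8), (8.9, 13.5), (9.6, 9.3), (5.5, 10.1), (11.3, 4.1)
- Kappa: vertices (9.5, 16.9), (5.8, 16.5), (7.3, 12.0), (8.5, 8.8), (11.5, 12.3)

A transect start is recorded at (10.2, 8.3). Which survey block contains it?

Theta

Cast a ray rightward from (10.2, 8.3). For each polygon, the edges (by vertex number in listed order) whose endpoints lie on opposite sides of y = 8.3, where each meets that height, and whether that is right or left of the point:
Beta: no edge straddles that height → 0 crossings.
Iota: 4–5 at x≈12.99 (right), 6–1 at x≈17.28 (right) → 2 crossings.
Zeta: 3–4 at x≈4.16 (left), 4–5 at x≈7.37 (left) → 0 crossings.
Theta: 4–5 at x≈7.24 (left), 5–1 at x≈13.81 (right) → 1 crossing.
Kappa: no edge straddles that height → 0 crossings.
Only Theta has an odd count, so the point is inside Theta.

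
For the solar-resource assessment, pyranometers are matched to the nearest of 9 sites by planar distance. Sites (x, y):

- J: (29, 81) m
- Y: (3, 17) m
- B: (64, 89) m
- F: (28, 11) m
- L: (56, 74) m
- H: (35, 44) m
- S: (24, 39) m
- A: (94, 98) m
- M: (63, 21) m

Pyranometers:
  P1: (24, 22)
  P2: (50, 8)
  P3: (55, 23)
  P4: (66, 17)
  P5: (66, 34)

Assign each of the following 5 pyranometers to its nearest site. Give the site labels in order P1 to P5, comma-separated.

P1 → F (d²=137.00)
P2 → M (d²=338.00)
P3 → M (d²=68.00)
P4 → M (d²=25.00)
P5 → M (d²=178.00)

F, M, M, M, M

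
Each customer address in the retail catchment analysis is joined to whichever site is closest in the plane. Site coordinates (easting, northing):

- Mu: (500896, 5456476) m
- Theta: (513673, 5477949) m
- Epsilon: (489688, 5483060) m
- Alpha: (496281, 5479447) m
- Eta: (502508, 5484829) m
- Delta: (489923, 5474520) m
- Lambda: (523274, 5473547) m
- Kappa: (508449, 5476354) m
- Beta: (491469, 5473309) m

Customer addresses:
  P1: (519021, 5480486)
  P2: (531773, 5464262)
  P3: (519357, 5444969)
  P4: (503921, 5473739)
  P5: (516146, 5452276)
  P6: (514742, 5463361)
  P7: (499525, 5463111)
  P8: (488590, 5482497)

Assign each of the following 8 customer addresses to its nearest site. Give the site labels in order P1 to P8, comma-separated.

Theta, Lambda, Mu, Kappa, Mu, Lambda, Mu, Epsilon

P1 → Theta (d²=35037473.00)
P2 → Lambda (d²=158444226.00)
P3 → Mu (d²=473219570.00)
P4 → Kappa (d²=27341009.00)
P5 → Mu (d²=250202500.00)
P6 → Lambda (d²=176549620.00)
P7 → Mu (d²=45902866.00)
P8 → Epsilon (d²=1522573.00)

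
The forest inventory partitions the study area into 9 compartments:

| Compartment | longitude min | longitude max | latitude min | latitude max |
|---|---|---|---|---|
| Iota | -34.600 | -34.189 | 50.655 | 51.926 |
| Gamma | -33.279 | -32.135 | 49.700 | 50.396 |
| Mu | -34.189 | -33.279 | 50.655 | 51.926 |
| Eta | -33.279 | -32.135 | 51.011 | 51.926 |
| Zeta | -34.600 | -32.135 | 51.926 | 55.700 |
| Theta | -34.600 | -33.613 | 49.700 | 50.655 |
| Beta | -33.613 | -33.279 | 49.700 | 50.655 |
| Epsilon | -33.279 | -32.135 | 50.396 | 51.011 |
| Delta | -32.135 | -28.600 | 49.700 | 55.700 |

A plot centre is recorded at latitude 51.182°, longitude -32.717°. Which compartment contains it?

The point has longitude = -32.717 and latitude = 51.182.
Only Eta satisfies -33.279 ≤ longitude ≤ -32.135 and 51.011 ≤ latitude ≤ 51.926.

Eta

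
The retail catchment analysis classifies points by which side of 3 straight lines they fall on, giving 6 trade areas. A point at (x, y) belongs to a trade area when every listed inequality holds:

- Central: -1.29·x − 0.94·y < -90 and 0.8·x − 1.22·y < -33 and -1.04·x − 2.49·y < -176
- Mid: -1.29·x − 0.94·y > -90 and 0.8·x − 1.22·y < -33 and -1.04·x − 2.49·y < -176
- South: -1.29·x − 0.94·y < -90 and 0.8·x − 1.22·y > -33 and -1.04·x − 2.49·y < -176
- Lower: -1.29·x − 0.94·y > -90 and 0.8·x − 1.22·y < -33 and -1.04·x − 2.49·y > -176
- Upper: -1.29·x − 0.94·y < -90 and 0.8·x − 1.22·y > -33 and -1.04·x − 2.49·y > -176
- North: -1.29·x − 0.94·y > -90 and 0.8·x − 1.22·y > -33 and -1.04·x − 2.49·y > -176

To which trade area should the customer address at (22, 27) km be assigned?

North

-1.29·22 − 0.94·27 = -53.760, which is > -90
0.8·22 − 1.22·27 = -15.340, which is > -33
-1.04·22 − 2.49·27 = -90.110, which is > -176
This sign pattern matches North.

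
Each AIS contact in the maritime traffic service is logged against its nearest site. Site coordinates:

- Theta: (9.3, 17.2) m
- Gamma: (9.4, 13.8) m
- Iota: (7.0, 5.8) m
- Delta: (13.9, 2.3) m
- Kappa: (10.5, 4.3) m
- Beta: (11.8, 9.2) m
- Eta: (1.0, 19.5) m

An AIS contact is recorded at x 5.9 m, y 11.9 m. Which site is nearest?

Squared distances to each site:
Theta: 39.650; Gamma: 15.860; Iota: 38.420; Delta: 156.160; Kappa: 78.920; Beta: 42.100; Eta: 81.770.
Minimum at Gamma.

Gamma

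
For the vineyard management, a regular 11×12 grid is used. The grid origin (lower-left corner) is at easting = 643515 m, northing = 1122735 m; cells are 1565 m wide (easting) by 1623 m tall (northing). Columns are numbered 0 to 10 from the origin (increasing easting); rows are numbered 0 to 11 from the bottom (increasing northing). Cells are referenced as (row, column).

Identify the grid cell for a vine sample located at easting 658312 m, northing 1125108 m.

(1, 9)

Column index: ⌊(658312 − 643515) / 1565⌋ = ⌊9.455⌋ = 9
Row offset from origin: ⌊(1125108 − 1122735) / 1623⌋ = ⌊1.462⌋ = 1 → row 1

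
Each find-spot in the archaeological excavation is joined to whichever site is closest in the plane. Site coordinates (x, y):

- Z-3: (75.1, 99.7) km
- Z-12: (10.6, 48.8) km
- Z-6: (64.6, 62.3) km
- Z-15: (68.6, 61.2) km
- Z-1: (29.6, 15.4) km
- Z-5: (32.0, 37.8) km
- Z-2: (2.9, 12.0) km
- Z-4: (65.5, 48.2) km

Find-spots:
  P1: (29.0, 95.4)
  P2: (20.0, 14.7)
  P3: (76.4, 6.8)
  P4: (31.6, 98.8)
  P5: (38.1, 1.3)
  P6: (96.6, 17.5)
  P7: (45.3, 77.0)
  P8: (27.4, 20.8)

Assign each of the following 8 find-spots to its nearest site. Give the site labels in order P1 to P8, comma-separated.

Z-3, Z-1, Z-4, Z-3, Z-1, Z-4, Z-6, Z-1

P1 → Z-3 (d²=2143.70)
P2 → Z-1 (d²=92.65)
P3 → Z-4 (d²=1832.77)
P4 → Z-3 (d²=1893.06)
P5 → Z-1 (d²=271.06)
P6 → Z-4 (d²=1909.70)
P7 → Z-6 (d²=588.58)
P8 → Z-1 (d²=34.00)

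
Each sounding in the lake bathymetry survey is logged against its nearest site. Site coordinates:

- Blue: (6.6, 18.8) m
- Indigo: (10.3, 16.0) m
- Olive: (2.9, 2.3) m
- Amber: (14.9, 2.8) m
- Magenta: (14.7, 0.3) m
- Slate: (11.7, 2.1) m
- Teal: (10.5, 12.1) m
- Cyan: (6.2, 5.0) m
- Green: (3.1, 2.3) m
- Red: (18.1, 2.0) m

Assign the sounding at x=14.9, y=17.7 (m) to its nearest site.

Indigo

Squared distances to each site:
Blue: 70.100; Indigo: 24.050; Olive: 381.160; Amber: 222.010; Magenta: 302.800; Slate: 253.600; Teal: 50.720; Cyan: 236.980; Green: 376.400; Red: 256.730.
Minimum at Indigo.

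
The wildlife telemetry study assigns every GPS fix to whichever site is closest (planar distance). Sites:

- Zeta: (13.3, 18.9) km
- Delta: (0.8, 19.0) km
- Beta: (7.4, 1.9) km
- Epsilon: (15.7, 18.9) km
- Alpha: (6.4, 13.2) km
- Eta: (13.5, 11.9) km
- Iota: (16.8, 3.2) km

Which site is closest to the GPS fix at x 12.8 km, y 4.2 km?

Squared distances to each site:
Zeta: 216.340; Delta: 363.040; Beta: 34.450; Epsilon: 224.500; Alpha: 121.960; Eta: 59.780; Iota: 17.000.
Minimum at Iota.

Iota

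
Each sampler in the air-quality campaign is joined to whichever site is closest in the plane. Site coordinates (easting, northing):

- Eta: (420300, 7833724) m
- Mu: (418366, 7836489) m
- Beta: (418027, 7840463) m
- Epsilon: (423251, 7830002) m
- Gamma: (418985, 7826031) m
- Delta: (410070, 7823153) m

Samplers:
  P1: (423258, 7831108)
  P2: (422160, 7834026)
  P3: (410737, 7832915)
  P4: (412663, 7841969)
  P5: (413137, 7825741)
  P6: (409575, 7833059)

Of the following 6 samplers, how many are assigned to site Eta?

P1 → Epsilon
P2 → Eta
P3 → Mu
P4 → Beta
P5 → Delta
P6 → Mu
1 of the 6 goes to Eta.

1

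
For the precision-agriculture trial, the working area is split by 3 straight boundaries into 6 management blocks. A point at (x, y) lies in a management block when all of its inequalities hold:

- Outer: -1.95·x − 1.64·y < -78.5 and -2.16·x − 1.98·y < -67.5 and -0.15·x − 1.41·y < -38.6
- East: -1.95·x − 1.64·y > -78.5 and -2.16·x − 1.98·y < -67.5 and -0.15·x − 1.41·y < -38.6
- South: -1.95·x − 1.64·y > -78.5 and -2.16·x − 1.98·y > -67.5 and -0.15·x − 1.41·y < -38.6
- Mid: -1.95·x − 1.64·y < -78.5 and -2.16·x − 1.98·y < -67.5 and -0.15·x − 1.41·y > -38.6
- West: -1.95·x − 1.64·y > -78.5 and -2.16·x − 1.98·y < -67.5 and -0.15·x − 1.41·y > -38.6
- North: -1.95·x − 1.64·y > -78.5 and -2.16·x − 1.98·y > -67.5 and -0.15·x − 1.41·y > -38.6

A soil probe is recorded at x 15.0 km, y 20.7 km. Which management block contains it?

-1.95·15.0 − 1.64·20.7 = -63.198, which is > -78.5
-2.16·15.0 − 1.98·20.7 = -73.386, which is < -67.5
-0.15·15.0 − 1.41·20.7 = -31.437, which is > -38.6
This sign pattern matches West.

West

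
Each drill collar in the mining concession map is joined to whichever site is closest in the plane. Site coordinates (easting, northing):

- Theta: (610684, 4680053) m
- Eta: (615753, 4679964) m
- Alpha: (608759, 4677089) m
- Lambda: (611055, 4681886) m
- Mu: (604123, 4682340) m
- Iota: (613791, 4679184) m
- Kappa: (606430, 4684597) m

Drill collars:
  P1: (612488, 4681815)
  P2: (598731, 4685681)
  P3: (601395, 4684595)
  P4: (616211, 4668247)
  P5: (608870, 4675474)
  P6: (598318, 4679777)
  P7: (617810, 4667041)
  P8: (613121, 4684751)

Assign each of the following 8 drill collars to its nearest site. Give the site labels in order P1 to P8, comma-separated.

Lambda, Mu, Mu, Iota, Alpha, Mu, Iota, Lambda

P1 → Lambda (d²=2058530.00)
P2 → Mu (d²=40235945.00)
P3 → Mu (d²=12527009.00)
P4 → Iota (d²=125474369.00)
P5 → Alpha (d²=2620546.00)
P6 → Mu (d²=40266994.00)
P7 → Iota (d²=163604810.00)
P8 → Lambda (d²=12476581.00)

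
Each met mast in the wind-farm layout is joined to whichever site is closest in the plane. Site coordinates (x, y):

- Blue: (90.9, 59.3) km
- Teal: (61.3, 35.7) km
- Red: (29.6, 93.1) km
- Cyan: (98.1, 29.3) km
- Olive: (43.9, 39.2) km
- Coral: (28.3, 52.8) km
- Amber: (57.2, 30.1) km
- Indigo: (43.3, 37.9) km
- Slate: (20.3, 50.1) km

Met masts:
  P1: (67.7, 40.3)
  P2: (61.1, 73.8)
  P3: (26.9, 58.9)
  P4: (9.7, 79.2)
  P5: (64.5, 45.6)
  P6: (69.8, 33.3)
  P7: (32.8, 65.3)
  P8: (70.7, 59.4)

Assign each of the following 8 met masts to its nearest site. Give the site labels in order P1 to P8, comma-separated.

P1 → Teal (d²=62.12)
P2 → Blue (d²=1098.29)
P3 → Coral (d²=39.17)
P4 → Red (d²=589.22)
P5 → Teal (d²=108.25)
P6 → Teal (d²=78.01)
P7 → Coral (d²=176.50)
P8 → Blue (d²=408.05)

Teal, Blue, Coral, Red, Teal, Teal, Coral, Blue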